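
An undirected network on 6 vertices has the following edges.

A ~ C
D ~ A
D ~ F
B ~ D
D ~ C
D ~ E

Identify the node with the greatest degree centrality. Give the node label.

D

Degrees — A:2, B:1, C:2, D:5, E:1, F:1.
The maximum is 5, attained only by D.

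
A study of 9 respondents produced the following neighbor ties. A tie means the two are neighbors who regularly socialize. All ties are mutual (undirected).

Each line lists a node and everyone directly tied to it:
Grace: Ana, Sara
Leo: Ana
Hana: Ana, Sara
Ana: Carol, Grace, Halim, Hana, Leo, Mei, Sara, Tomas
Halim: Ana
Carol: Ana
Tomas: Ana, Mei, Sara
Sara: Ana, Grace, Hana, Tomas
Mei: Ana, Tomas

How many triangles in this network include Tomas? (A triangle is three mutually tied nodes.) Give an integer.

2

Tomas's neighbors: Ana, Mei, and Sara.
Neighbor pairs that are themselves tied: Tomas–Ana–Mei; Tomas–Ana–Sara. Each forms one triangle with Tomas, for 2 in total.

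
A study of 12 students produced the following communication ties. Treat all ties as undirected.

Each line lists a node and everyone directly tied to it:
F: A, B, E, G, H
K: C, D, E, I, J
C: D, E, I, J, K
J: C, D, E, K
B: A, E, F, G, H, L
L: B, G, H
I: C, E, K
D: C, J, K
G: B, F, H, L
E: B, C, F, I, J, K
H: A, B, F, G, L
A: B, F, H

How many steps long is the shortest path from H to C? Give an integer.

One shortest route is H – F – E – C, which uses 3 edges, and at distance 2 from H we only reach {E}, which does not include C. So d(H,C) = 3.

3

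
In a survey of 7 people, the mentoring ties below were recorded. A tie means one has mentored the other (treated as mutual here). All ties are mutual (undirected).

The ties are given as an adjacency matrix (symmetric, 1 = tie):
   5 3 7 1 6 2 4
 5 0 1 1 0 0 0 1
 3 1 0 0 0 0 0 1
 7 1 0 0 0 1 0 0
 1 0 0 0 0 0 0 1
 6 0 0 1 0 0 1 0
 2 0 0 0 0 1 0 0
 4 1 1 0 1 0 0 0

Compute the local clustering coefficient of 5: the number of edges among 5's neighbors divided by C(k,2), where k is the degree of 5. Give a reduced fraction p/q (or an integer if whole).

5's neighbors: 3, 4, and 7 (k = 3).
Possible neighbor pairs: C(3,2) = 3. Edges among them: 3–4 → e = 1.
Clustering(5) = 1/3.

1/3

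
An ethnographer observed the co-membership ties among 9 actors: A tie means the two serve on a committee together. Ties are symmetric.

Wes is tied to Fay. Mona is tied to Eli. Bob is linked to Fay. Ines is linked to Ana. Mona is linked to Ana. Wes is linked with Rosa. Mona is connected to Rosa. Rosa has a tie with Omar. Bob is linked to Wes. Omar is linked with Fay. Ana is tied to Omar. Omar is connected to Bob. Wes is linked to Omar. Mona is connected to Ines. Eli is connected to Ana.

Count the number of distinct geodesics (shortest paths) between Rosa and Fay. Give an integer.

The shortest distance is 2. The length-2 paths are: Rosa–Omar–Fay; Rosa–Wes–Fay.
That gives 2 distinct shortest paths.

2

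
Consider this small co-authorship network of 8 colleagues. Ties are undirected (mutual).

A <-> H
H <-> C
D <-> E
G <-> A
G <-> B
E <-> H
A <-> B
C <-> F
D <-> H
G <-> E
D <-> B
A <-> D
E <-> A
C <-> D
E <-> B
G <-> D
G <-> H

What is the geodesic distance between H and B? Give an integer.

One shortest route is H – E – B, which uses 2 edges, and H and B are not directly tied, so nothing shorter exists. So d(H,B) = 2.

2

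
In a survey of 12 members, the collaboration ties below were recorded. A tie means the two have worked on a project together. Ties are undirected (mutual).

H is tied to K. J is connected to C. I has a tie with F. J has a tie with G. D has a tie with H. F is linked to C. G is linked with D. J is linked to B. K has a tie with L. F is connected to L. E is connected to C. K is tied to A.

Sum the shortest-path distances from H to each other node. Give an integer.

Distances from H: A:2, B:4, C:4, D:1, E:5, F:3, G:2, I:4, J:3, K:1, L:2.
Sum = 2 + 4 + 4 + 1 + 5 + 3 + 2 + 4 + 3 + 1 + 2 = 31.

31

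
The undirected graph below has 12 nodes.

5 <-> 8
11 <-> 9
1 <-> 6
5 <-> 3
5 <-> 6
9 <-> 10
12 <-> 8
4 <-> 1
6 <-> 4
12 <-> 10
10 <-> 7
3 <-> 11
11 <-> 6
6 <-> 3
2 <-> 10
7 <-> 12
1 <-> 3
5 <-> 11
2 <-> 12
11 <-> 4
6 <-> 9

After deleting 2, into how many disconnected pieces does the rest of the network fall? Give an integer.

1

2's neighbors (10 and 12) remain reachable from one another through other ties, so the rest of the network stays in one piece.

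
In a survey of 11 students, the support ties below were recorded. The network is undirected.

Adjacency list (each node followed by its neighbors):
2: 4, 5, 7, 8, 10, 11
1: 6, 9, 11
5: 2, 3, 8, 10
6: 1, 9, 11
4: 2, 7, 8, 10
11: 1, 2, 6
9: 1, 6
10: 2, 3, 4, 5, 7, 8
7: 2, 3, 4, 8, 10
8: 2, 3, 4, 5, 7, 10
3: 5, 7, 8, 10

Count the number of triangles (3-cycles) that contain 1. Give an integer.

2

1's neighbors: 6, 9, and 11.
Neighbor pairs that are themselves tied: 1–6–9; 1–6–11. Each forms one triangle with 1, for 2 in total.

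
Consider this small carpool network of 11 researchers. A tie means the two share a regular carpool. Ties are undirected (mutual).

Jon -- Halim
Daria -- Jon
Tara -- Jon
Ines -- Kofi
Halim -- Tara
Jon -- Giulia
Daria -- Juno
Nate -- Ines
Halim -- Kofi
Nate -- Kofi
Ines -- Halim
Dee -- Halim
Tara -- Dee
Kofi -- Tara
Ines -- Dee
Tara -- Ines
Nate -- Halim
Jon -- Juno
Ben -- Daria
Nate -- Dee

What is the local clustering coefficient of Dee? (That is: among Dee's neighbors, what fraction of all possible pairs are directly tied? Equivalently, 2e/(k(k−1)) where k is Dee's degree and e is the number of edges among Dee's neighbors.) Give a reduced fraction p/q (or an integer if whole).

Dee's neighbors: Halim, Ines, Nate, and Tara (k = 4).
Possible neighbor pairs: C(4,2) = 6. Edges among them: Halim–Ines, Halim–Nate, Halim–Tara, Ines–Nate, Ines–Tara → e = 5.
Clustering(Dee) = 5/6.

5/6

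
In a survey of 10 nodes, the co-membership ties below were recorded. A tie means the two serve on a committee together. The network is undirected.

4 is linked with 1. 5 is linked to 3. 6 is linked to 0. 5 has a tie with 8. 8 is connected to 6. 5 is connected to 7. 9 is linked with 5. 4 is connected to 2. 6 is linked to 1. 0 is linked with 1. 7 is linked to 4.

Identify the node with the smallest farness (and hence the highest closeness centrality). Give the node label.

Farness (sum of distances to all others) for each node — 0:23, 1:20, 2:26, 3:25, 4:18, 5:17, 6:19, 7:18, 8:19, 9:25.
The smallest farness is 17, for 5, so 5 has the highest closeness.

5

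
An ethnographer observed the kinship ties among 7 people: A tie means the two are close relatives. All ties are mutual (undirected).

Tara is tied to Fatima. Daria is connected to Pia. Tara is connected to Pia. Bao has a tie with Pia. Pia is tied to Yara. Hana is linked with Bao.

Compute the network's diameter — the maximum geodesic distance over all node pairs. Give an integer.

Eccentricity of each node (its greatest distance to any other): Bao:3, Daria:3, Fatima:4, Hana:4, Pia:2, Tara:3, Yara:3.
The maximum eccentricity is 4, realized for instance by the pair Hana–Fatima via Hana – Bao – Pia – Tara – Fatima. So the diameter is 4.

4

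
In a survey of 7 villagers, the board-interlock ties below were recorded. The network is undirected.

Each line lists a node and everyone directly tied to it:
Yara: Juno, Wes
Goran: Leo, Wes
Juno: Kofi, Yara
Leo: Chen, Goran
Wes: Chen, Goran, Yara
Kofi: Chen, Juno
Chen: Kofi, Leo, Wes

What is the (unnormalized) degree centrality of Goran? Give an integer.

Goran is directly tied to Leo and Wes. That is 2 neighbors, so the degree of Goran is 2.

2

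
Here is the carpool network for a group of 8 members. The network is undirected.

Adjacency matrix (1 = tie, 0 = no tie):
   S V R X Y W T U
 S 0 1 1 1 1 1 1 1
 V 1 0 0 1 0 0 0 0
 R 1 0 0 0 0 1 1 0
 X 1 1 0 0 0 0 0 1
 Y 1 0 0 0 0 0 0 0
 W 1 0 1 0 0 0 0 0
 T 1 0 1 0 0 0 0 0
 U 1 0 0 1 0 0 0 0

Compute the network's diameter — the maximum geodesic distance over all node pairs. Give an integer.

2

Eccentricity of each node (its greatest distance to any other): R:2, S:1, T:2, U:2, V:2, W:2, X:2, Y:2.
The maximum eccentricity is 2, realized for instance by the pair V–R via V – S – R. So the diameter is 2.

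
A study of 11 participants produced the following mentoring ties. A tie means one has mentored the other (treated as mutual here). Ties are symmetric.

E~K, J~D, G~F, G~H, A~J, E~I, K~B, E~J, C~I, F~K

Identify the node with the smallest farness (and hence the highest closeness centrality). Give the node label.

Farness (sum of distances to all others) for each node — A:34, B:30, C:36, D:34, E:20, F:26, G:33, H:42, I:27, J:25, K:21.
The smallest farness is 20, for E, so E has the highest closeness.

E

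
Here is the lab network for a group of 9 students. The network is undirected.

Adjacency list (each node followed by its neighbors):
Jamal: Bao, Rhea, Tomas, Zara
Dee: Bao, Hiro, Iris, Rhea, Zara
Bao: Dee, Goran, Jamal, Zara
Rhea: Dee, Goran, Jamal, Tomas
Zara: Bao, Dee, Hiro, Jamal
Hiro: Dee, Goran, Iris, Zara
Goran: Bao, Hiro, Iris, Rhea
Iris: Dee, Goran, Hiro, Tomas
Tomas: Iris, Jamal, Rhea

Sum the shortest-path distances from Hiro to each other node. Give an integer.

Distances from Hiro: Bao:2, Dee:1, Goran:1, Iris:1, Jamal:2, Rhea:2, Tomas:2, Zara:1.
Sum = 2 + 1 + 1 + 1 + 2 + 2 + 2 + 1 = 12.

12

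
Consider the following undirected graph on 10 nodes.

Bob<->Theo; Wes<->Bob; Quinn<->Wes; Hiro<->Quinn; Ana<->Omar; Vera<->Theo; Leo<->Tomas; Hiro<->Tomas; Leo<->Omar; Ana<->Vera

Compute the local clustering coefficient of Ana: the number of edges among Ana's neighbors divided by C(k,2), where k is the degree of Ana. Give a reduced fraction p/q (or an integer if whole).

Ana's neighbors: Omar and Vera (k = 2).
Possible neighbor pairs: C(2,2) = 1. Edges among them: none → e = 0.
Clustering(Ana) = 0/1.

0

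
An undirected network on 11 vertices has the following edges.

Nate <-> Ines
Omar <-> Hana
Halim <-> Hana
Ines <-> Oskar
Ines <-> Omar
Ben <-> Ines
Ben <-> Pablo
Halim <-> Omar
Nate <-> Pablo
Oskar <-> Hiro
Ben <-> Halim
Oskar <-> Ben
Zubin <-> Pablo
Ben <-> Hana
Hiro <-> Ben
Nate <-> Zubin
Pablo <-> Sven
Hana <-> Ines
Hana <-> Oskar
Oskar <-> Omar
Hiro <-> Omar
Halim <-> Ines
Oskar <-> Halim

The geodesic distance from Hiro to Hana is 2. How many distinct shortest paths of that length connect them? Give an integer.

3

The shortest distance is 2. The length-2 paths are: Hiro–Ben–Hana; Hiro–Omar–Hana; Hiro–Oskar–Hana.
That gives 3 distinct shortest paths.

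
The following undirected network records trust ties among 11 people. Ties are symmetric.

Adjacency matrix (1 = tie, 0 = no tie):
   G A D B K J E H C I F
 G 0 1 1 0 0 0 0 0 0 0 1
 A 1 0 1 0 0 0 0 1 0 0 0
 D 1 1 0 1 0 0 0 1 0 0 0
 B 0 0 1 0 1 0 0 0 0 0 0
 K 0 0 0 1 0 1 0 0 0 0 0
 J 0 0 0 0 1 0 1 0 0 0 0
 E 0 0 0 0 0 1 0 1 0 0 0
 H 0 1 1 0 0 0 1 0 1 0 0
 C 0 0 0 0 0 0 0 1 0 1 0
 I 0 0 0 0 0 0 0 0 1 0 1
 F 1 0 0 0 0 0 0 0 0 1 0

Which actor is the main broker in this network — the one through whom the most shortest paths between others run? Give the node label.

H

Unnormalized betweenness of each node: A:31/12, B:27/4, C:73/12, D:43/3, E:29/4, F:19/6, G:95/12, H:73/4, I:9/4, J:17/6, K:31/12.
H has the largest value, 73/4, making it the main broker — the node through which the most shortest paths run.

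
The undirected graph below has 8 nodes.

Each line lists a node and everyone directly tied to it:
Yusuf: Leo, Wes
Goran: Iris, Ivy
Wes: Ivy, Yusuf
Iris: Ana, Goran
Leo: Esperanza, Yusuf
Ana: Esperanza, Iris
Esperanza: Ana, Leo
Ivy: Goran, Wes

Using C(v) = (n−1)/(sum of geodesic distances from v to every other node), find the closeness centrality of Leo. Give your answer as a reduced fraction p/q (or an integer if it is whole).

7/16

Distances from Leo: Ana:2, Esperanza:1, Goran:4, Iris:3, Ivy:3, Wes:2, Yusuf:1. Sum = 16.
n = 8, so closeness = 7/16.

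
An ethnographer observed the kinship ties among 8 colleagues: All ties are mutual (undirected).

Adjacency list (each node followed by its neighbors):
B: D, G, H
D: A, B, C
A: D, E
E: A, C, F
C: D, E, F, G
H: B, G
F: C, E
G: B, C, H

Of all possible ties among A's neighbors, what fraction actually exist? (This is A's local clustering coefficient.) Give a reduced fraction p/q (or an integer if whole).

A's neighbors: D and E (k = 2).
Possible neighbor pairs: C(2,2) = 1. Edges among them: none → e = 0.
Clustering(A) = 0/1.

0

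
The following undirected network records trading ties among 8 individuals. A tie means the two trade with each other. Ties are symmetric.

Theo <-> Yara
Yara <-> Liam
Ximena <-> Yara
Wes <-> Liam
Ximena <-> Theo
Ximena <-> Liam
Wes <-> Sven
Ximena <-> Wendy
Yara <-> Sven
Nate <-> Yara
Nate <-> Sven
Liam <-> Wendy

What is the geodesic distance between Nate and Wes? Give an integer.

2

One shortest route is Nate – Sven – Wes, which uses 2 edges, and Nate and Wes are not directly tied, so nothing shorter exists. So d(Nate,Wes) = 2.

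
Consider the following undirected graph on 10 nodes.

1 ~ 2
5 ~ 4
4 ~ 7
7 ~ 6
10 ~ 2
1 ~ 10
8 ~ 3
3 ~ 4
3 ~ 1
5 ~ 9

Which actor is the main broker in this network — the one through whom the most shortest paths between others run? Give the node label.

4

Unnormalized betweenness of each node: 1:14, 2:0, 3:23, 4:24, 5:8, 6:0, 7:8, 8:0, 9:0, 10:0.
4 has the largest value, 24, making it the main broker — the node through which the most shortest paths run.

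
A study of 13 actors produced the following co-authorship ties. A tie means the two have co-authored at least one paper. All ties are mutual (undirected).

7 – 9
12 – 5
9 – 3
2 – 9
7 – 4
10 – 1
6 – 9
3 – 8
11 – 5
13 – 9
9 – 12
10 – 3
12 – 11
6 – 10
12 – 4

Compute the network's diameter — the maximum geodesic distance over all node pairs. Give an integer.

5

Eccentricity of each node (its greatest distance to any other): 1:5, 2:4, 3:3, 4:5, 5:5, 6:3, 7:4, 8:4, 9:3, 10:4, 11:5, 12:4, 13:4.
The maximum eccentricity is 5, realized for instance by the pair 4–1 via 4 – 7 – 9 – 6 – 10 – 1. So the diameter is 5.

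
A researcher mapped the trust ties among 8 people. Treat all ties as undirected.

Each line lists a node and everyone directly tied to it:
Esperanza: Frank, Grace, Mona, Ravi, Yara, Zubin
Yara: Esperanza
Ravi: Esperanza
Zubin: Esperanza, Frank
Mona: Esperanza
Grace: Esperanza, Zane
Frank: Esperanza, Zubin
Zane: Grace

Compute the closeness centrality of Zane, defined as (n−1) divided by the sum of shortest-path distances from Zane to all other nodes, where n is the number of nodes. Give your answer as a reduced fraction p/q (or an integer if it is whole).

7/18

Distances from Zane: Esperanza:2, Frank:3, Grace:1, Mona:3, Ravi:3, Yara:3, Zubin:3. Sum = 18.
n = 8, so closeness = 7/18.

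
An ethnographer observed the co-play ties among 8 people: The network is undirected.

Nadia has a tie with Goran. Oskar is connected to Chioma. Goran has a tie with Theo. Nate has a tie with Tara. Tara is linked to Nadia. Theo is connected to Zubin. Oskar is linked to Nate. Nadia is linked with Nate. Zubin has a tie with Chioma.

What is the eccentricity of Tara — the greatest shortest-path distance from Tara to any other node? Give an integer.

Distances from Tara: Chioma:3, Goran:2, Nadia:1, Nate:1, Oskar:2, Theo:3, Zubin:4.
The largest is 4 (to Zubin), so the eccentricity of Tara is 4.

4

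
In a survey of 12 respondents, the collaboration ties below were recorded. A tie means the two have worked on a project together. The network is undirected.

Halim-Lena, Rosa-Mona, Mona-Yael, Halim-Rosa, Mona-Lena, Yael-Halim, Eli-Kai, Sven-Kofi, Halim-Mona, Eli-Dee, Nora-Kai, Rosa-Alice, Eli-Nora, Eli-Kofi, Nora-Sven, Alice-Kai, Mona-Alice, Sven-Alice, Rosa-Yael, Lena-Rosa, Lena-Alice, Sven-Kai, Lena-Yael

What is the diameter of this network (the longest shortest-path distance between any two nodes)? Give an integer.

Eccentricity of each node (its greatest distance to any other): Alice:3, Dee:5, Eli:4, Halim:5, Kai:3, Kofi:4, Lena:4, Mona:4, Nora:4, Rosa:4, Sven:3, Yael:5.
The maximum eccentricity is 5, realized for instance by the pair Yael–Dee via Yael – Mona – Alice – Kai – Eli – Dee. So the diameter is 5.

5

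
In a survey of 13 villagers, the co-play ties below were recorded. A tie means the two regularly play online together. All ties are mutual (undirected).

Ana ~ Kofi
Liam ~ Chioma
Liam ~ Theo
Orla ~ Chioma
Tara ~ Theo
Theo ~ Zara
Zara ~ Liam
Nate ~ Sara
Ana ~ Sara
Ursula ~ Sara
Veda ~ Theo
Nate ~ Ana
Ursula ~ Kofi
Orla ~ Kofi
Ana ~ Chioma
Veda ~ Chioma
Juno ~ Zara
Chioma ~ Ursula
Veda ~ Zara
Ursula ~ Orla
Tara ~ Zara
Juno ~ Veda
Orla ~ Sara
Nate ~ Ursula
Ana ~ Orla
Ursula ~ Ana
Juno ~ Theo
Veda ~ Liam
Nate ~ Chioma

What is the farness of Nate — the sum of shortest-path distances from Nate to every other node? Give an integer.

Distances from Nate: Ana:1, Chioma:1, Juno:3, Kofi:2, Liam:2, Orla:2, Sara:1, Tara:4, Theo:3, Ursula:1, Veda:2, Zara:3.
Sum = 1 + 1 + 3 + 2 + 2 + 2 + 1 + 4 + 3 + 1 + 2 + 3 = 25.

25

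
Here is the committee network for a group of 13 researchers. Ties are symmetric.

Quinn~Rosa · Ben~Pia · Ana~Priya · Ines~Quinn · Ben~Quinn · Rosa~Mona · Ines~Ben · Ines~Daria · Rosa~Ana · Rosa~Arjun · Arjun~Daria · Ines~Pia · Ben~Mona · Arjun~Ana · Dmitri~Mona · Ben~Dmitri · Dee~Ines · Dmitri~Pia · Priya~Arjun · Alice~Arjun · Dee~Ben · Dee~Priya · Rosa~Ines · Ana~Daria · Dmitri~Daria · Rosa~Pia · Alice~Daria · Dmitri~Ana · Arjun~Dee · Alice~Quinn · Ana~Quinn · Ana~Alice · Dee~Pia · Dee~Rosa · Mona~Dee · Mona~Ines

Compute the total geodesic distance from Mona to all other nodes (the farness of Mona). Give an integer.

Distances from Mona: Alice:3, Ana:2, Arjun:2, Ben:1, Daria:2, Dee:1, Dmitri:1, Ines:1, Pia:2, Priya:2, Quinn:2, Rosa:1.
Sum = 3 + 2 + 2 + 1 + 2 + 1 + 1 + 1 + 2 + 2 + 2 + 1 = 20.

20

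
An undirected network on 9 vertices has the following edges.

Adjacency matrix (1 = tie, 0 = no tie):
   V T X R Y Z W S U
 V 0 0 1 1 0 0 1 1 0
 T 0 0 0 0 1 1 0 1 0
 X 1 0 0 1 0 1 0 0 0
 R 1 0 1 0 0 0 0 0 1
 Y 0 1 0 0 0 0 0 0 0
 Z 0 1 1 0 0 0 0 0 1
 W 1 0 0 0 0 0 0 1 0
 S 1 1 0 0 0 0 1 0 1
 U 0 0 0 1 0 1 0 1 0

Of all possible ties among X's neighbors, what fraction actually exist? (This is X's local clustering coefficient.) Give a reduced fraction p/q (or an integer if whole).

X's neighbors: R, V, and Z (k = 3).
Possible neighbor pairs: C(3,2) = 3. Edges among them: R–V → e = 1.
Clustering(X) = 1/3.

1/3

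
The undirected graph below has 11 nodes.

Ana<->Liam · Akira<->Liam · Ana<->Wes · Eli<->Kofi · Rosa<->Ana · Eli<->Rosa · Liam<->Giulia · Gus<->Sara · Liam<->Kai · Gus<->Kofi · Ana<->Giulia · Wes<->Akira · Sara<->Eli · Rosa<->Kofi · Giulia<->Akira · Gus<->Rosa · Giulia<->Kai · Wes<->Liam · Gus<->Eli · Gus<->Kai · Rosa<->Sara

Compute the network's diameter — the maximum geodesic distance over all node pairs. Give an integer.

4

Eccentricity of each node (its greatest distance to any other): Akira:4, Ana:2, Eli:4, Giulia:3, Gus:3, Kai:2, Kofi:4, Liam:3, Rosa:3, Sara:4, Wes:3.
The maximum eccentricity is 4, realized for instance by the pair Akira–Sara via Akira – Liam – Kai – Gus – Sara. So the diameter is 4.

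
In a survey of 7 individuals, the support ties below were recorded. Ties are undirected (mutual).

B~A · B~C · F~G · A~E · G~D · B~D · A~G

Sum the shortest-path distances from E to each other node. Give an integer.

Distances from E: A:1, B:2, C:3, D:3, F:3, G:2.
Sum = 1 + 2 + 3 + 3 + 3 + 2 = 14.

14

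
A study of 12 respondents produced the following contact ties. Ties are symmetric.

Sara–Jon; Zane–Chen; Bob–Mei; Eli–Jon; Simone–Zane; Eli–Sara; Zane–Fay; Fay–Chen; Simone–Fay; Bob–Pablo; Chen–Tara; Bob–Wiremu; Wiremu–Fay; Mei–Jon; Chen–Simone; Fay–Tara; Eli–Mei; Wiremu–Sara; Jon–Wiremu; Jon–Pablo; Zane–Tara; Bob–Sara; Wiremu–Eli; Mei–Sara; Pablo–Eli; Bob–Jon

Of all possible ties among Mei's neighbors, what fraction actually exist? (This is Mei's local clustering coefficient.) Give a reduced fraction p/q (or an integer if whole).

Mei's neighbors: Bob, Eli, Jon, and Sara (k = 4).
Possible neighbor pairs: C(4,2) = 6. Edges among them: Bob–Jon, Bob–Sara, Eli–Jon, Eli–Sara, Jon–Sara → e = 5.
Clustering(Mei) = 5/6.

5/6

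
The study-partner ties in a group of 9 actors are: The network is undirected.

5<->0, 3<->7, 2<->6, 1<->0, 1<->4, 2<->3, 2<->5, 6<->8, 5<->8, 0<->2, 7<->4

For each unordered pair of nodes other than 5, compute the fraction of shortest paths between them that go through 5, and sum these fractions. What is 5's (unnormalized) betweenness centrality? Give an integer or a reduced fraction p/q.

9/2

Pairs whose geodesics pass through 5 — 1–8: 1; 0–8: 1; 8–2: 1/2; 8–3: 1/2; 8–7: 1/2; 8–4: 1.
All other pairs contribute 0.
Summing the contributions gives betweenness(5) = 9/2.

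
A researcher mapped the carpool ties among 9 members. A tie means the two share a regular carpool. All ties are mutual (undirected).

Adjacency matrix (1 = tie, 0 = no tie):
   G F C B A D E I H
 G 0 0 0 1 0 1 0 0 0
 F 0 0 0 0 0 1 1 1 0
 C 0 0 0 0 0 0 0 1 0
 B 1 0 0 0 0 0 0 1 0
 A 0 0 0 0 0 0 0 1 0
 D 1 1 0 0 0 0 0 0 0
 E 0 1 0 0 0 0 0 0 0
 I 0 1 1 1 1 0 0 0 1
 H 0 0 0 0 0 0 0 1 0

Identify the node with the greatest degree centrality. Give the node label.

I

Degrees — A:1, B:2, C:1, D:2, E:1, F:3, G:2, H:1, I:5.
The maximum is 5, attained only by I.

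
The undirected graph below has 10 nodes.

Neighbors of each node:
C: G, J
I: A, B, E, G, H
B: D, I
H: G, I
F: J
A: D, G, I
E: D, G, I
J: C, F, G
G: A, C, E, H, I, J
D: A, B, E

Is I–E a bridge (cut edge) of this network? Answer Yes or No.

No

Even without that edge, I still reaches E via I – G – E, so the network stays connected. Not a bridge.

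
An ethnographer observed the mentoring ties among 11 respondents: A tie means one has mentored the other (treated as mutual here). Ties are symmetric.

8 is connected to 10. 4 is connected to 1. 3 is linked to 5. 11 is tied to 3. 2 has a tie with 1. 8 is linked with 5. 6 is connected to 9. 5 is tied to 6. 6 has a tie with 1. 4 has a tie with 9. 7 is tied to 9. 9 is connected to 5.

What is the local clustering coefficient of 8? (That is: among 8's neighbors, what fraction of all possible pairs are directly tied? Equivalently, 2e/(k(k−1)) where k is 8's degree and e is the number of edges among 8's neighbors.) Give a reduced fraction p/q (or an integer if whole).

8's neighbors: 5 and 10 (k = 2).
Possible neighbor pairs: C(2,2) = 1. Edges among them: none → e = 0.
Clustering(8) = 0/1.

0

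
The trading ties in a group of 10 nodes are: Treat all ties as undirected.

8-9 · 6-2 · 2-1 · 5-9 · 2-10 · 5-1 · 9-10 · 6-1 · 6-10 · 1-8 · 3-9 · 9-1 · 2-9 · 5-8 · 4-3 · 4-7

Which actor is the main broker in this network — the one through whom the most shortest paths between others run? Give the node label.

9

Unnormalized betweenness of each node: 1:13/3, 2:5/3, 3:14, 4:8, 5:0, 6:1/3, 7:0, 8:0, 9:64/3, 10:4/3.
9 has the largest value, 64/3, making it the main broker — the node through which the most shortest paths run.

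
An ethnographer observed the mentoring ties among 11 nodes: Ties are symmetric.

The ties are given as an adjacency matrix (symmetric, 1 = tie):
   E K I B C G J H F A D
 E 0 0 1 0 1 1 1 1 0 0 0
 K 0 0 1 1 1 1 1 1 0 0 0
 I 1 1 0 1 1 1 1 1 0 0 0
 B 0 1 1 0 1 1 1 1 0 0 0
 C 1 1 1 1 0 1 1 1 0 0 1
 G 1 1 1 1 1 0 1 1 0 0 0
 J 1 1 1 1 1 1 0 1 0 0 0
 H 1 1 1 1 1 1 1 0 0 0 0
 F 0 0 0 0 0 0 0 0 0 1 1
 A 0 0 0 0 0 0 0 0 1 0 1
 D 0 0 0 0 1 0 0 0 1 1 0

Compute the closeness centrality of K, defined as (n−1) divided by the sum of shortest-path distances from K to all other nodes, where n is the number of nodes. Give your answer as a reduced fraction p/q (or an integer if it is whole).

5/8

Distances from K: A:3, B:1, C:1, D:2, E:2, F:3, G:1, H:1, I:1, J:1. Sum = 16.
n = 11, so closeness = 10/16 = 5/8.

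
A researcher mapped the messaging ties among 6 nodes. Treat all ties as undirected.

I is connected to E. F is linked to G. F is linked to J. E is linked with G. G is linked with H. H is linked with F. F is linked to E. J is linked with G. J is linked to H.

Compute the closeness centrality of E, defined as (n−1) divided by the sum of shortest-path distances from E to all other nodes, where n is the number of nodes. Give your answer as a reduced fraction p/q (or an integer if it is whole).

Distances from E: F:1, G:1, H:2, I:1, J:2. Sum = 7.
n = 6, so closeness = 5/7.

5/7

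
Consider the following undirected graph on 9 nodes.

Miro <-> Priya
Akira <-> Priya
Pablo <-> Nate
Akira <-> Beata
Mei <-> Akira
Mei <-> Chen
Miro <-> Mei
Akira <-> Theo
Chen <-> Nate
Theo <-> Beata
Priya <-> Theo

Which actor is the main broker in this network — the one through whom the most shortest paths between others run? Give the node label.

Mei

Unnormalized betweenness of each node: Akira:67/6, Beata:0, Chen:12, Mei:95/6, Miro:2, Nate:7, Pablo:0, Priya:13/6, Theo:5/6.
Mei has the largest value, 95/6, making it the main broker — the node through which the most shortest paths run.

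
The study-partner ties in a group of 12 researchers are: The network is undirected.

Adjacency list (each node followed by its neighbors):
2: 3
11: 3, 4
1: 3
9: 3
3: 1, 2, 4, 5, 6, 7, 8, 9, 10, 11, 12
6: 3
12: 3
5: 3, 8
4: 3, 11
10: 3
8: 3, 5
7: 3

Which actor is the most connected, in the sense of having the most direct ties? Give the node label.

Degrees — 1:1, 2:1, 3:11, 4:2, 5:2, 6:1, 7:1, 8:2, 9:1, 10:1, 11:2, 12:1.
The maximum is 11, attained only by 3.

3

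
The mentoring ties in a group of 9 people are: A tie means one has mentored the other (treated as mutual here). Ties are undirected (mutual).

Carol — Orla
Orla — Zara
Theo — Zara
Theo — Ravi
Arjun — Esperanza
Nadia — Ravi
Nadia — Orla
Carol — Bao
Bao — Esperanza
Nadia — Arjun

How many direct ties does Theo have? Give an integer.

Theo is directly tied to Ravi and Zara. That is 2 neighbors, so the degree of Theo is 2.

2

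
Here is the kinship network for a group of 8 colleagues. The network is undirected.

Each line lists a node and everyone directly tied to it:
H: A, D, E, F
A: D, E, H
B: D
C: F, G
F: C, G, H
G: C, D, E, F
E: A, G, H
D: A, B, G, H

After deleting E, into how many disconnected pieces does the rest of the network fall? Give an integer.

1

E's neighbors (A, G, and H) remain reachable from one another through other ties, so the rest of the network stays in one piece.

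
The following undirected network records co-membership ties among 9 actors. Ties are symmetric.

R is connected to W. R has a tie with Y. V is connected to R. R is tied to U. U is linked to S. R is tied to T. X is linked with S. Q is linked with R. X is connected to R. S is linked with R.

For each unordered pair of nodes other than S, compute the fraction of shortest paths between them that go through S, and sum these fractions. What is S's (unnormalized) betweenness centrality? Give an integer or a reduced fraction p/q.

1/2

Pairs whose geodesics pass through S — X–U: 1/2.
All other pairs contribute 0.
Summing the contributions gives betweenness(S) = 1/2.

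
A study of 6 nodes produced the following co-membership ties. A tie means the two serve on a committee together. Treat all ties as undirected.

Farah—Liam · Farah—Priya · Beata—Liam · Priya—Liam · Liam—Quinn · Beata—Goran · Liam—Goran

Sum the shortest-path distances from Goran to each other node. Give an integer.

8

Distances from Goran: Beata:1, Farah:2, Liam:1, Priya:2, Quinn:2.
Sum = 1 + 2 + 1 + 2 + 2 = 8.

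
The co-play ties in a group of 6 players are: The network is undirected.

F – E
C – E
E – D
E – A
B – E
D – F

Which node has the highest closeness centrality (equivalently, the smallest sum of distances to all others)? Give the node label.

E

Farness (sum of distances to all others) for each node — A:9, B:9, C:9, D:8, E:5, F:8.
The smallest farness is 5, for E, so E has the highest closeness.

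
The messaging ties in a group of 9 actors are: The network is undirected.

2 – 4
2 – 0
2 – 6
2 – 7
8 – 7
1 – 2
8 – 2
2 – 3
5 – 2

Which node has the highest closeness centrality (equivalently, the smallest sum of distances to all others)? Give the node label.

2

Farness (sum of distances to all others) for each node — 0:15, 1:15, 2:8, 3:15, 4:15, 5:15, 6:15, 7:14, 8:14.
The smallest farness is 8, for 2, so 2 has the highest closeness.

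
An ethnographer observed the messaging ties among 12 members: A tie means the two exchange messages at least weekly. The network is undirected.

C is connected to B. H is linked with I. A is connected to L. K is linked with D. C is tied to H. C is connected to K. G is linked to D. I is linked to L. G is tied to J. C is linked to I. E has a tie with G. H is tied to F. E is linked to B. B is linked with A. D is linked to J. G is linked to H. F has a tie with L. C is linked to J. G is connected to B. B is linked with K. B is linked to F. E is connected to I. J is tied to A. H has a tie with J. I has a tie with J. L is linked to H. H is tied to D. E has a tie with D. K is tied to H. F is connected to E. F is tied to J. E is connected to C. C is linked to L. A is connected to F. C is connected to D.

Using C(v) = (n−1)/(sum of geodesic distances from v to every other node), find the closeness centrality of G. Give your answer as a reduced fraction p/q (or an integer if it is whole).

Distances from G: A:2, B:1, C:2, D:1, E:1, F:2, H:1, I:2, J:1, K:2, L:2. Sum = 17.
n = 12, so closeness = 11/17.

11/17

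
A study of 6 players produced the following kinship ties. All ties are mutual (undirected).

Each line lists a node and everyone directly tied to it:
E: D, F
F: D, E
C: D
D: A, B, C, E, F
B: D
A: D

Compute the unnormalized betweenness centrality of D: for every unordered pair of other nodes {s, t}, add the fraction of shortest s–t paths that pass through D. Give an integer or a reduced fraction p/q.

9

Pairs whose geodesics pass through D — E–B: 1; E–A: 1; E–C: 1; B–A: 1; B–C: 1; B–F: 1; A–C: 1; A–F: 1; C–F: 1.
All other pairs contribute 0.
Summing the contributions gives betweenness(D) = 9.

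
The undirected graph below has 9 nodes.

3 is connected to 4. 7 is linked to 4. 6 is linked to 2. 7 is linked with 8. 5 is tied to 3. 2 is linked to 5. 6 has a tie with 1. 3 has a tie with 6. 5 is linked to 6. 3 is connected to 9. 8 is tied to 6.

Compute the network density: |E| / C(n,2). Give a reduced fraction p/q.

11/36

There are 11 edges and 9 nodes, so the maximum possible is C(9,2) = 36.
Density = 11/36.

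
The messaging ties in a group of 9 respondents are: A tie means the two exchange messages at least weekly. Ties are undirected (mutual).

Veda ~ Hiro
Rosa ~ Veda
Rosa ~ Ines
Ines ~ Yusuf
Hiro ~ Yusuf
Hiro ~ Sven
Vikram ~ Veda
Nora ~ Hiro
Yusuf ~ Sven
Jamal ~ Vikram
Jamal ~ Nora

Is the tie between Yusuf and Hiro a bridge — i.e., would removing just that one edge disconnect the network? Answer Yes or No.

No

Even without that edge, Yusuf still reaches Hiro via Yusuf – Sven – Hiro, so the network stays connected. Not a bridge.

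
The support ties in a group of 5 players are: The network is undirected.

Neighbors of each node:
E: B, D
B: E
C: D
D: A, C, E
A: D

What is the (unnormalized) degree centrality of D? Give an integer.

D is directly tied to A, C, and E. That is 3 neighbors, so the degree of D is 3.

3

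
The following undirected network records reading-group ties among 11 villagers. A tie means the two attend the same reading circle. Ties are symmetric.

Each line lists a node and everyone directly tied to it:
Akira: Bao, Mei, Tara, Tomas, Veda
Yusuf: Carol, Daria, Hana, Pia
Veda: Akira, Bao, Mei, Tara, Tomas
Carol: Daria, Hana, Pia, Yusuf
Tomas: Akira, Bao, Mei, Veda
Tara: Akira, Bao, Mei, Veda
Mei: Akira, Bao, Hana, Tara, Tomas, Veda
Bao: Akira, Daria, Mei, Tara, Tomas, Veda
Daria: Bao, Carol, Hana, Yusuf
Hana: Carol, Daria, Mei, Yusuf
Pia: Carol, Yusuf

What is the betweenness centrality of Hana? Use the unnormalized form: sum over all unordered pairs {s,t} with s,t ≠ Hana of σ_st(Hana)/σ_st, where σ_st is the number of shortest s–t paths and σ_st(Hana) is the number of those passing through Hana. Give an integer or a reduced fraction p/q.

Pairs whose geodesics pass through Hana — Daria–Mei: 1/2; Yusuf–Mei: 1; Yusuf–Veda: 1/2; Yusuf–Akira: 1/2; Yusuf–Tomas: 1/2; Yusuf–Tara: 1/2; Carol–Mei: 1; Carol–Veda: 1/2; Carol–Akira: 1/2; Carol–Tomas: 1/2; Carol–Tara: 1/2; Pia–Mei: 2/2; Pia–Veda: 2/4; Pia–Akira: 2/4 … (+2 more pairs).
All other pairs contribute 0.
Summing the contributions gives betweenness(Hana) = 19/2.

19/2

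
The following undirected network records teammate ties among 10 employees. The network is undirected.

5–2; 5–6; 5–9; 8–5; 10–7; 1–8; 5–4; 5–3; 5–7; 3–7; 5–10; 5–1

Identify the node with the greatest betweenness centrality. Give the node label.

Unnormalized betweenness of each node: 1:0, 2:0, 3:0, 4:0, 5:65/2, 6:0, 7:1/2, 8:0, 9:0, 10:0.
5 has the largest value, 65/2, making it the main broker — the node through which the most shortest paths run.

5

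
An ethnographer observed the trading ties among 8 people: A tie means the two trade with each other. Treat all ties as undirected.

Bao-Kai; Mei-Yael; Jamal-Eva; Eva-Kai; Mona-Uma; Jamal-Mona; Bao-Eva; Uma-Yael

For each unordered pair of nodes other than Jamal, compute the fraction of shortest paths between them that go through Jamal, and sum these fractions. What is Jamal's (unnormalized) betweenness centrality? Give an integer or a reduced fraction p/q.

Pairs whose geodesics pass through Jamal — Yael–Kai: 1; Yael–Bao: 1; Yael–Eva: 1; Mei–Kai: 1; Mei–Bao: 1; Mei–Eva: 1; Uma–Kai: 1; Uma–Bao: 1; Uma–Eva: 1; Mona–Kai: 1; Mona–Bao: 1; Mona–Eva: 1.
All other pairs contribute 0.
Summing the contributions gives betweenness(Jamal) = 12.

12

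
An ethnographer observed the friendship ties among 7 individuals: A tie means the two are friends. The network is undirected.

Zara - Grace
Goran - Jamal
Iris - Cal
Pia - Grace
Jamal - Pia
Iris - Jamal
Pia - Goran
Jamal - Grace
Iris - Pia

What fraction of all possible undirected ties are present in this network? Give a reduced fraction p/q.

There are 9 edges and 7 nodes, so the maximum possible is C(7,2) = 21.
Density = 9/21 = 3/7.

3/7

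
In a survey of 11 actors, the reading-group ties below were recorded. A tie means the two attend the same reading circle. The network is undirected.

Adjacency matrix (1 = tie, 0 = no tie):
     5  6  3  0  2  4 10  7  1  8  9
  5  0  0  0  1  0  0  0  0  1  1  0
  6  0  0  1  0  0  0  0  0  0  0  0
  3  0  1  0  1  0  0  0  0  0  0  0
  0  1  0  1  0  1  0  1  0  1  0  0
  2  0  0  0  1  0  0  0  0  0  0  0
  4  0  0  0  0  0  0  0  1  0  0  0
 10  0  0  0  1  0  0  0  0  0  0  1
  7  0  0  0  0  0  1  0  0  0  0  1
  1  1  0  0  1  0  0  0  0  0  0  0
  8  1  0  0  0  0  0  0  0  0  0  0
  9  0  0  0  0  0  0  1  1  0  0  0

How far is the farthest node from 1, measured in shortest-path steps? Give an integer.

5

Distances from 1: 0:1, 2:2, 3:2, 4:5, 5:1, 6:3, 7:4, 8:2, 9:3, 10:2.
The largest is 5 (to 4), so the eccentricity of 1 is 5.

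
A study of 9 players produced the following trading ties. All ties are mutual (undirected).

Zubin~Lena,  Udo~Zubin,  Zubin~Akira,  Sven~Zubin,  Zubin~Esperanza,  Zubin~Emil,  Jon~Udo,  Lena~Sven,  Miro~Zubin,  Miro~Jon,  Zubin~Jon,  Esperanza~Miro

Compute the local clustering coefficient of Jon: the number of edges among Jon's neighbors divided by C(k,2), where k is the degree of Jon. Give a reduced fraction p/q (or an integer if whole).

2/3

Jon's neighbors: Miro, Udo, and Zubin (k = 3).
Possible neighbor pairs: C(3,2) = 3. Edges among them: Miro–Zubin, Udo–Zubin → e = 2.
Clustering(Jon) = 2/3.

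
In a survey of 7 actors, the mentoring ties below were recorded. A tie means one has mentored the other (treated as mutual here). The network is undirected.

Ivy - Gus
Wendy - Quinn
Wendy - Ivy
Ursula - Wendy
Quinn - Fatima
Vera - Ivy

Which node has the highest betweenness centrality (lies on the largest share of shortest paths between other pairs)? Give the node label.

Unnormalized betweenness of each node: Fatima:0, Gus:0, Ivy:9, Quinn:5, Ursula:0, Vera:0, Wendy:11.
Wendy has the largest value, 11, making it the main broker — the node through which the most shortest paths run.

Wendy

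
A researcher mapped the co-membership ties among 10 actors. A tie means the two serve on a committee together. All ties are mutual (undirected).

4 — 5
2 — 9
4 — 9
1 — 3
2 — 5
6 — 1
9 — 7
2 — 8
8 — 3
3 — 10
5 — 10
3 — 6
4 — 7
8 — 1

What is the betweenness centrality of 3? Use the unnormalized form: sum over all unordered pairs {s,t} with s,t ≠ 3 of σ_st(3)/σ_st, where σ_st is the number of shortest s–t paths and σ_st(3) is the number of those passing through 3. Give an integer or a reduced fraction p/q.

Pairs whose geodesics pass through 3 — 6–10: 1; 6–5: 1; 6–4: 1; 6–7: 2/3; 6–9: 1/2; 6–2: 1/2; 6–8: 1/2; 10–8: 1; 10–1: 1; 5–1: 1/2; 4–1: 1/3.
All other pairs contribute 0.
Summing the contributions gives betweenness(3) = 8.

8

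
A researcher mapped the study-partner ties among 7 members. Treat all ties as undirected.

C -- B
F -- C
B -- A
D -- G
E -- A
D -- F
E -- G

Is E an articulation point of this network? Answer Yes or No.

No

Even without E, every remaining node can still reach every other (the residual graph is connected), so E is not a cut vertex.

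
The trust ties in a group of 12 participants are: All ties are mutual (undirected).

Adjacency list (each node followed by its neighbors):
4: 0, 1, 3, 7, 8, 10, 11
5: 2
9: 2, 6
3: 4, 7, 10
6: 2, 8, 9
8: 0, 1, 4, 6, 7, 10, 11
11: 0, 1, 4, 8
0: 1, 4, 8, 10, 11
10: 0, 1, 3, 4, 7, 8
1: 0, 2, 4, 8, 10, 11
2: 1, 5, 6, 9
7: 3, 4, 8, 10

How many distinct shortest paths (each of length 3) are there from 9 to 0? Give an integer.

2

The shortest distance is 3. The length-3 paths are: 9–2–1–0; 9–6–8–0.
That gives 2 distinct shortest paths.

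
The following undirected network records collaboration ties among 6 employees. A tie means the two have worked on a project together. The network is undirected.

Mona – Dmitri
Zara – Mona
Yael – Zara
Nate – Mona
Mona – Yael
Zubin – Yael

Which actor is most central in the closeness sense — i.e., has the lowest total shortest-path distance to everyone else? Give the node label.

Mona

Farness (sum of distances to all others) for each node — Dmitri:10, Mona:6, Nate:10, Yael:7, Zara:8, Zubin:11.
The smallest farness is 6, for Mona, so Mona has the highest closeness.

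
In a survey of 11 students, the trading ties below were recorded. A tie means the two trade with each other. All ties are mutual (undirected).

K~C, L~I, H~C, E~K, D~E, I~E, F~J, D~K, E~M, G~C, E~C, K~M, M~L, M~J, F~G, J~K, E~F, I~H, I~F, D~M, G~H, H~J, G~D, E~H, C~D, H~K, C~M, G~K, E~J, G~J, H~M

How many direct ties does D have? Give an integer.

D is directly tied to C, E, G, K, and M. That is 5 neighbors, so the degree of D is 5.

5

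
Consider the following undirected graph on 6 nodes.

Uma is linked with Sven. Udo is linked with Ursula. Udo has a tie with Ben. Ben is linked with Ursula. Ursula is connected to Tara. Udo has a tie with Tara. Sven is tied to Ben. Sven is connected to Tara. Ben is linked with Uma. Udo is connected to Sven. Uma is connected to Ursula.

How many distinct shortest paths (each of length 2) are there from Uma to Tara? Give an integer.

The shortest distance is 2. The length-2 paths are: Uma–Sven–Tara; Uma–Ursula–Tara.
That gives 2 distinct shortest paths.

2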